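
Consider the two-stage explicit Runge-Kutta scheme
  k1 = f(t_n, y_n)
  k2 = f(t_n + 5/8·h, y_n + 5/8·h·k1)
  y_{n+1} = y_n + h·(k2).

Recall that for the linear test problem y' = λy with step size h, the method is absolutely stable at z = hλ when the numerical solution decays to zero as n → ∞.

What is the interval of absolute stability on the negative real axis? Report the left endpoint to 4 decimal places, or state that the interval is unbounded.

z∈(-1.6000,0).

With y'=λy (z=hλ):
  k1=λy_n ⇒ h·k1=z·y_n;  k2=λ(1+5/8z)y_n ⇒ h·k2=z(1+5/8z)y_n
  y_{n+1}/y_n = 1 + z(1+5/8z) = 1 + z + 5/8z²
  Hence R(z) = 1 + z + 5/8z².

Boundary: |R(x)|=1, x<0.
x=-1.17: |R|=0.6856
R=1: x+5/8x²=0 ⇒ x=−8/5=-1.6000; min R=1−1/(4·5/8)=0.6000>−1
Confirm numerically:
  x=-1.407: |R|=0.83028 <1
  x=-1.345: |R|=0.78564 <1
  x=-1.311: |R|=0.76320 <1
  x=-2.154: |R|=1.74582 >1
  x=-2.076: |R|=1.61761 >1
So |R|<1 on (-1.6000, 0).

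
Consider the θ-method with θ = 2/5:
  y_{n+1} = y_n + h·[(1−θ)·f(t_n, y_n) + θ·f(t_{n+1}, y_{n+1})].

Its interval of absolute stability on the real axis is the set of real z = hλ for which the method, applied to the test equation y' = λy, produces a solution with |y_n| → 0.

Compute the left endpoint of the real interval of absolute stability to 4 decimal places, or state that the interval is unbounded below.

Test eqn y'=λy, z=hλ:
  y_{n+1} = y_n + z·[3/5·y_n + 2/5·y_{n+1}] ⇒ (1 − 2/5z)y_{n+1} = (1 + 3/5z)y_n
  ⇒ R(z) = (1 + 3/5z)/(1 − 2/5z).

Find x<0 with |R(x)|<1.
x=-0.75: |R|=0.4231
R=−1: 1+3/5x = −1+2/5x ⇒ -1/5x=2 ⇒ x=2/(-1/5)=-10.0000
Confirm numerically:
  x=-9.956: |R|=0.99823 <1
  x=-9.597: |R|=0.98334 <1
  x=-6.173: |R|=0.77937 <1
  x=-10.364: |R|=1.01415 >1
  x=-10.192: |R|=1.00756 >1
Interval (-10.0000, 0).

z* = -10.0000.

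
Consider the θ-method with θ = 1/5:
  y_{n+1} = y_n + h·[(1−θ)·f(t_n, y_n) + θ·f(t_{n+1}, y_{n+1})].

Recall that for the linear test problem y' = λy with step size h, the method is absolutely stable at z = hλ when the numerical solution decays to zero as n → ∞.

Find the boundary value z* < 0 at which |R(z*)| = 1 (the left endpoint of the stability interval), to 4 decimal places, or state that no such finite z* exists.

left endpoint -3.3333.

Set f=λy, z=hλ:
  y_{n+1} = y_n + z·[4/5·y_n + 1/5·y_{n+1}] ⇒ (1 − 1/5z)y_{n+1} = (1 + 4/5z)y_n
  ⇒ R(z) = (1 + 4/5z)/(1 − 1/5z).

Find x<0 with |R(x)|<1.
x=-0.31: |R|=0.7081
R=−1: 1+4/5x = −1+1/5x ⇒ -3/5x=2 ⇒ x=2/(-3/5)=-3.3333
Confirm numerically:
  x=-3.200: |R|=0.95122 <1
  x=-2.658: |R|=0.73544 <1
  x=-2.632: |R|=0.72432 <1
  x=-1.454: |R|=0.12643 <1
  x=-3.631: |R|=1.10346 >1
  x=-3.474: |R|=1.04980 >1
Stable set (-3.3333, 0).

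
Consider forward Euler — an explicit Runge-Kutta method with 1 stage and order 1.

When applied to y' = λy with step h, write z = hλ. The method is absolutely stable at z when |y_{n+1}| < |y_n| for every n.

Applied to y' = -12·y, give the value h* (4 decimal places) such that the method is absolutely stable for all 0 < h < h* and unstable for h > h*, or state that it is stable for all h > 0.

(-2.0000,0); λ=-12 ⇒ h* = 0.1667.

With y'=λy (z=hλ):
  order 1, 1-stage ⇒ R(z)=1+z
  (e.g. R(-1.1)=-0.10000, |R|=0.10000)

Need |R(x)|<1, x<0.
x=-1.1: |R|=0.1000
|R(-2.03)|=1.0300 |R(-1.84)|=0.8400 |R(-1.16)|=0.1600
Bisect:
  x_lo=-2.6238 |R|=1.6238  x_hi=-0.0707 |R|=0.9293
  mid=-1.34725 |R|=0.34725 →hi
  mid=-1.98551 |R|=0.98551 →hi
  mid=-2.30464 |R|=1.30464 →lo
  mid=-2.14508 |R|=1.14508 →lo
  mid=-2.06529 |R|=1.06529 →lo
  mid=-2.02540 |R|=1.02540 →lo
  mid=-2.00546 |R|=1.00546 →lo
  mid=-1.99548 |R|=0.99548 →hi
  mid=-2.00047 |R|=1.00047 →lo
  ...
  [-2.00000,-1.99985] ⇒ x*=-2.0000
Stable set (-2.0000, 0).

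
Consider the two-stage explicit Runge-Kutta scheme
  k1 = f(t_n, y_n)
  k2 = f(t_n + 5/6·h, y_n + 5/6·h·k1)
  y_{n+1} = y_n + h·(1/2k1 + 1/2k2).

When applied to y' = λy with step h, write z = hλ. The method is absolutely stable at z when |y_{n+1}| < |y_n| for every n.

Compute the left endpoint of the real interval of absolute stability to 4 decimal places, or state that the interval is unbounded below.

z* = -2.4000.

Set f=λy, z=hλ:
  k1=λy_n ⇒ h·k1=z·y_n;  k2=λ(1+5/6z)y_n ⇒ h·k2=z(1+5/6z)y_n
  y_{n+1}/y_n = 1 + 1/2z + 1/2z(1+5/6z) = 1 + z + 5/12z²
  Hence R(z) = 1 + z + 5/12z².

Boundary: |R(x)|=1, x<0.
x=-1.35: |R|=0.4094
R=1: x+5/12x²=0 ⇒ x=−12/5=-2.4000; min R=1−1/(4·5/12)=0.4000>−1
Confirm numerically:
  x=-2.070: |R|=0.71537 <1
  x=-1.978: |R|=0.65220 <1
  x=-1.028: |R|=0.41233 <1
  x=-2.740: |R|=1.38817 >1
  x=-2.709: |R|=1.34878 >1
Interval (-2.4000, 0).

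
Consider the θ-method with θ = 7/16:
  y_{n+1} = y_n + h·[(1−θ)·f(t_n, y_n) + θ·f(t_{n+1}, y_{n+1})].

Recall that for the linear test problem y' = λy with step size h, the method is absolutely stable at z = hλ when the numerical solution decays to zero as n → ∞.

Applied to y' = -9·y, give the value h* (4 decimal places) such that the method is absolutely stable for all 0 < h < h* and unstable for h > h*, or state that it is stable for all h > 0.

(-16.0000,0); λ=-9 ⇒ h* = (16)/9 = 1.7778.

With y'=λy (z=hλ):
  y_{n+1} = y_n + z·[9/16·y_n + 7/16·y_{n+1}] ⇒ (1 − 7/16z)y_{n+1} = (1 + 9/16z)y_n
  ⇒ R(z) = (1 + 9/16z)/(1 − 7/16z).

Solve |R(x)|<1 on ℝ⁻.
x=-1.44: |R|=0.1166
R=−1: 1+9/16x = −1+7/16x ⇒ -1/8x=2 ⇒ x=2/(-1/8)=-16.0000
Confirm numerically:
  x=-13.282: |R|=0.95012 <1
  x=-7.870: |R|=0.77128 <1
  x=-6.834: |R|=0.71284 <1
  x=-16.489: |R|=1.00744 >1
  x=-16.400: |R|=1.00612 >1
  x=-16.182: |R|=1.00282 >1
So |R|<1 on (-16.0000, 0).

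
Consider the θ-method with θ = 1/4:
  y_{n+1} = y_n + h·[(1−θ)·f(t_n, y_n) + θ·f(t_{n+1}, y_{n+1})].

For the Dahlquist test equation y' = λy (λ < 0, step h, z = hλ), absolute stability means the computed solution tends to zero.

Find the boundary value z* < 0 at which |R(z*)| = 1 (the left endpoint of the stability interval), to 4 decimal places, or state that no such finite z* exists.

z* = -4.0000.

With y'=λy (z=hλ):
  y_{n+1} = y_n + z·[3/4·y_n + 1/4·y_{n+1}] ⇒ (1 − 1/4z)y_{n+1} = (1 + 3/4z)y_n
  so R(z) = (1 + 3/4z)/(1 − 1/4z).

Need |R(x)|<1, x<0.
x=-1.23: |R|=0.0593
R=−1: 1+3/4x = −1+1/4x ⇒ -1/2x=2 ⇒ x=2/(-1/2)=-4.0000
Confirm numerically:
  x=-2.660: |R|=0.59760 <1
  x=-2.083: |R|=0.36972 <1
  x=-1.874: |R|=0.27613 <1
  x=-1.826: |R|=0.25369 <1
  x=-4.595: |R|=1.13845 >1
  x=-4.210: |R|=1.05116 >1
So |R|<1 on (-4.0000, 0).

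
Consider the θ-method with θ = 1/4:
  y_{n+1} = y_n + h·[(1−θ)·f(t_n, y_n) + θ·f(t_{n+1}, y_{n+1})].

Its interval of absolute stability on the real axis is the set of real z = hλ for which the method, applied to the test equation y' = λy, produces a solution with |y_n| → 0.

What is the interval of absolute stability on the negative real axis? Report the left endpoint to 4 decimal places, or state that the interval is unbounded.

z∈(-4.0000,0).

With y'=λy (z=hλ):
  y_{n+1} = y_n + z·[3/4·y_n + 1/4·y_{n+1}] ⇒ (1 − 1/4z)y_{n+1} = (1 + 3/4z)y_n
  so R(z) = (1 + 3/4z)/(1 − 1/4z).

Need |R(x)|<1, x<0.
x=-0.79: |R|=0.3403
R=−1: 1+3/4x = −1+1/4x ⇒ -1/2x=2 ⇒ x=2/(-1/2)=-4.0000
Confirm numerically:
  x=-3.808: |R|=0.95082 <1
  x=-3.426: |R|=0.84541 <1
  x=-1.876: |R|=0.27706 <1
  x=-4.230: |R|=1.05589 >1
  x=-4.189: |R|=1.04616 >1
  x=-4.085: |R|=1.02103 >1
So |R|<1 on (-4.0000, 0).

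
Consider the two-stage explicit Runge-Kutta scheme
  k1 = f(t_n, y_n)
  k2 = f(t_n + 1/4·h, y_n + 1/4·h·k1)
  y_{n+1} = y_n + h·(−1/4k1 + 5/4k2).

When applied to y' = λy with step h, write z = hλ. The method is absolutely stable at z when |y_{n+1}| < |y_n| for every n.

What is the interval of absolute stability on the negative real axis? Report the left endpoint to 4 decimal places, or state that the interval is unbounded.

z∈(-3.2000,0).

Set f=λy, z=hλ:
  k1=λy_n ⇒ h·k1=z·y_n;  k2=λ(1+1/4z)y_n ⇒ h·k2=z(1+1/4z)y_n
  y_{n+1}/y_n = 1 − 1/4z + 5/4z(1+1/4z) = 1 + z + 5/16z²
  R(z) = 1 + z + 5/16z².

Need |R(x)|<1, x<0.
x=-1.32: |R|=0.2245
R=1: x+5/16x²=0 ⇒ x=−16/5=-3.2000; min R=1−1/(4·5/16)=0.2000>−1
Confirm numerically:
  x=-2.061: |R|=0.26641 <1
  x=-1.491: |R|=0.20371 <1
  x=-1.404: |R|=0.21200 <1
  x=-3.763: |R|=1.66205 >1
  x=-3.723: |R|=1.60848 >1
  x=-3.716: |R|=1.59921 >1
Stable set (-3.2000, 0).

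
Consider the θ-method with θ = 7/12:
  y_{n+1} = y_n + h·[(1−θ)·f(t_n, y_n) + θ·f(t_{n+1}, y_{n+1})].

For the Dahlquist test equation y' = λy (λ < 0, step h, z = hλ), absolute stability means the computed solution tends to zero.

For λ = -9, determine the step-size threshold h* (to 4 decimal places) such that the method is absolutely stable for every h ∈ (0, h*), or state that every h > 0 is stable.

interval (−∞, 0). Any h>0 works for λ=-9.

Set f=λy, z=hλ:
  y_{n+1} = y_n + z·[5/12·y_n + 7/12·y_{n+1}] ⇒ (1 − 7/12z)y_{n+1} = (1 + 5/12z)y_n
  Hence R(z) = (1 + 5/12z)/(1 − 7/12z).

Boundary: |R(x)|=1, x<0.
x=-1.53: |R|=0.1915
x=-2: |R|=0.0769
x=-10: |R|=0.4634
x=-100: |R|=0.6854
θ=7/12≥1/2 ⇒ |1+5/12x|<|1−7/12x| ∀x<0 ⇒ interval (−∞,0).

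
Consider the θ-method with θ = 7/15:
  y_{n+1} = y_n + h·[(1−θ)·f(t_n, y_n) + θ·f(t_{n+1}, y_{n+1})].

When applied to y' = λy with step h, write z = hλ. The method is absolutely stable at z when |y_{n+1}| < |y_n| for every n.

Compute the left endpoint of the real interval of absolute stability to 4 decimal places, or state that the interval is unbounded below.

With y'=λy (z=hλ):
  y_{n+1} = y_n + z·[8/15·y_n + 7/15·y_{n+1}] ⇒ (1 − 7/15z)y_{n+1} = (1 + 8/15z)y_n
  Hence R(z) = (1 + 8/15z)/(1 − 7/15z).

Boundary: |R(x)|=1, x<0.
x=-0.86: |R|=0.3863
R=−1: 1+8/15x = −1+7/15x ⇒ -1/15x=2 ⇒ x=2/(-1/15)=-30.0000
Confirm numerically:
  x=-28.418: |R|=0.99260 <1
  x=-20.715: |R|=0.94197 <1
  x=-15.800: |R|=0.88694 <1
  x=-12.093: |R|=0.82030 <1
  x=-30.525: |R|=1.00230 >1
  x=-30.245: |R|=1.00108 >1
Interval (-30.0000, 0).

z* = -30.0000.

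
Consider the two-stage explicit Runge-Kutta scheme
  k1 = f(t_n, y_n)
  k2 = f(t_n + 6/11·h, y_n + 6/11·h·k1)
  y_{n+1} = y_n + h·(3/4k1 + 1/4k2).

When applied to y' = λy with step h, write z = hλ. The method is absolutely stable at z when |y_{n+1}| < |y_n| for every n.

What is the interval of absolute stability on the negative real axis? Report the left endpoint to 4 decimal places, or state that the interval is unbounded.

Set f=λy, z=hλ:
  k1=λy_n ⇒ h·k1=z·y_n;  k2=λ(1+6/11z)y_n ⇒ h·k2=z(1+6/11z)y_n
  y_{n+1}/y_n = 1 + 3/4z + 1/4z(1+6/11z) = 1 + z + 3/22z²
  so R(z) = 1 + z + 3/22z².

Solve |R(x)|<1 on ℝ⁻.
x=-1.74: |R|=0.3271
R=1: x+3/22x²=0 ⇒ x=−22/3=-7.3333; min R=1−1/(4·3/22)=-0.8333>−1
Confirm numerically:
  x=-4.112: |R|=0.80629 <1
  x=-3.728: |R|=0.83282 <1
  x=-3.452: |R|=0.82705 <1
  x=-7.862: |R|=1.56678 >1
  x=-7.720: |R|=1.40705 >1
So |R|<1 on (-7.3333, 0).

z∈(-7.3333,0).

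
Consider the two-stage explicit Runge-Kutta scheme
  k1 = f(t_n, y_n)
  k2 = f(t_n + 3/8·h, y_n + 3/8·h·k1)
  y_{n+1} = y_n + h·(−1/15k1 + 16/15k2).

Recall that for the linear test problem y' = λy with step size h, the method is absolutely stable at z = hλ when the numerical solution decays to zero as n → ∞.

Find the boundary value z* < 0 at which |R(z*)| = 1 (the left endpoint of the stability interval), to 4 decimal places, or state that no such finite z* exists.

left endpoint -2.5000.

On y'=λy, z=hλ:
  k1=λy_n ⇒ h·k1=z·y_n;  k2=λ(1+3/8z)y_n ⇒ h·k2=z(1+3/8z)y_n
  y_{n+1}/y_n = 1 − 1/15z + 16/15z(1+3/8z) = 1 + z + 2/5z²
  ⇒ R(z) = 1 + z + 2/5z².

Need |R(x)|<1, x<0.
x=-0.31: |R|=0.7284
R=1: x+2/5x²=0 ⇒ x=−5/2=-2.5000; min R=1−1/(4·2/5)=0.3750>−1
Confirm numerically:
  x=-2.074: |R|=0.64659 <1
  x=-1.723: |R|=0.46449 <1
  x=-1.453: |R|=0.39148 <1
  x=-1.340: |R|=0.37824 <1
  x=-2.900: |R|=1.46400 >1
  x=-2.743: |R|=1.26662 >1
Stable set (-2.5000, 0).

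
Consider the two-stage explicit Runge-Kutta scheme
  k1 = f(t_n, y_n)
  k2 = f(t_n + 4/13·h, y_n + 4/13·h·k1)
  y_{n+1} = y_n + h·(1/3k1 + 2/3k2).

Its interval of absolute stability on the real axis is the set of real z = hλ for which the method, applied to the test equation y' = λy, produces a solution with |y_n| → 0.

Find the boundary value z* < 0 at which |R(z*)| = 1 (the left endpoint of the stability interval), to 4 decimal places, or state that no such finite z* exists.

On y'=λy, z=hλ:
  k1=λy_n ⇒ h·k1=z·y_n;  k2=λ(1+4/13z)y_n ⇒ h·k2=z(1+4/13z)y_n
  y_{n+1}/y_n = 1 + 1/3z + 2/3z(1+4/13z) = 1 + z + 8/39z²
  R(z) = 1 + z + 8/39z².

Solve |R(x)|<1 on ℝ⁻.
x=-0.52: |R|=0.5355
R=1: x+8/39x²=0 ⇒ x=−39/8=-4.8750; min R=1−1/(4·8/39)=-0.2188>−1
Confirm numerically:
  x=-4.815: |R|=0.94074 <1
  x=-2.574: |R|=0.21493 <1
  x=-2.359: |R|=0.21749 <1
  x=-5.104: |R|=1.23976 >1
  x=-5.085: |R|=1.21905 >1
  x=-4.987: |R|=1.11457 >1
So |R|<1 on (-4.8750, 0).

left endpoint -4.8750.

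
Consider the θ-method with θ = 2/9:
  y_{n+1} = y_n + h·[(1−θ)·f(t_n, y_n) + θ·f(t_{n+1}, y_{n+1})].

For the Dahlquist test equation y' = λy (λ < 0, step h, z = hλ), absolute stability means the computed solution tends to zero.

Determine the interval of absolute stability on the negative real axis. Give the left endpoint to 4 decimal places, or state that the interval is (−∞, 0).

(-3.6000, 0).

Set f=λy, z=hλ:
  y_{n+1} = y_n + z·[7/9·y_n + 2/9·y_{n+1}] ⇒ (1 − 2/9z)y_{n+1} = (1 + 7/9z)y_n
  Hence R(z) = (1 + 7/9z)/(1 − 2/9z).

Find x<0 with |R(x)|<1.
x=-1.34: |R|=0.0325
R=−1: 1+7/9x = −1+2/9x ⇒ -5/9x=2 ⇒ x=2/(-5/9)=-3.6000
Confirm numerically:
  x=-3.309: |R|=0.90684 <1
  x=-3.185: |R|=0.86500 <1
  x=-2.985: |R|=0.79459 <1
  x=-2.566: |R|=0.63416 <1
  x=-4.090: |R|=1.14261 >1
  x=-4.022: |R|=1.12380 >1
  x=-3.711: |R|=1.03380 >1
Stable set (-3.6000, 0).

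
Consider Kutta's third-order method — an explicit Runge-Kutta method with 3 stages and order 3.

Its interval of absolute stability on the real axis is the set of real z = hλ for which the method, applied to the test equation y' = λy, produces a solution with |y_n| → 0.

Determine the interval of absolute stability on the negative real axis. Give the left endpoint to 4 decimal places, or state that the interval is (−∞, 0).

Set f=λy, z=hλ:
  order 3, 3-stage ⇒ R(z)=1+z+z^2/2+z^3/6
  (e.g. R(-1.64)=-0.03036, |R|=0.03036)

Need |R(x)|<1, x<0.
x=-1.64: |R|=0.0304
|R(-2.5)|=0.9792 |R(-1.72)|=0.0889 |R(-0.61)|=0.5382
Bisect:
  x_lo=-3.2306 |R|=2.6316  x_hi=-0.3552 |R|=0.7004
  mid=-1.79289 |R|=0.14619 →hi
  mid=-2.51173 |R|=0.99833 →hi
  mid=-2.87115 |R|=1.69411 →lo
  mid=-2.69144 |R|=1.31891 →lo
  mid=-2.60158 |R|=1.15215 →lo
  mid=-2.55666 |R|=1.07367 →lo
  mid=-2.53419 |R|=1.03561 →lo
  ...
  [-2.51278,-2.51261] ⇒ x*=-2.5127
Interval (-2.5127, 0).

z∈(-2.5127,0).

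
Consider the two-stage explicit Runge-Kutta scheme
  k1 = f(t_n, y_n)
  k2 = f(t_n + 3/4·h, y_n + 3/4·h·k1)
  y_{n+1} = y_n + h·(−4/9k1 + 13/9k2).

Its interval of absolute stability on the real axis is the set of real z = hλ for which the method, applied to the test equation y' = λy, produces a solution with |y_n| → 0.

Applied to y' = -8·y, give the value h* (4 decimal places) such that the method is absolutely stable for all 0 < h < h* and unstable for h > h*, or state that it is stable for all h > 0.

On y'=λy, z=hλ:
  k1=λy_n ⇒ h·k1=z·y_n;  k2=λ(1+3/4z)y_n ⇒ h·k2=z(1+3/4z)y_n
  y_{n+1}/y_n = 1 − 4/9z + 13/9z(1+3/4z) = 1 + z + 13/12z²
  ⇒ R(z) = 1 + z + 13/12z².

Boundary: |R(x)|=1, x<0.
x=-1.02: |R|=1.1071
R=1: x+13/12x²=0 ⇒ x=−12/13=-0.9231; min R=1−1/(4·13/12)=0.7692>−1
Confirm numerically:
  x=-0.760: |R|=0.86573 <1
  x=-0.649: |R|=0.80730 <1
  x=-0.565: |R|=0.78083 <1
  x=-1.482: |R|=1.89735 >1
  x=-1.268: |R|=1.47381 >1
  x=-1.020: |R|=1.10710 >1
Stable set (-0.9231, 0).

(-0.9231,0); λ=-8 ⇒ h* = (12/13)/8 = 0.1154.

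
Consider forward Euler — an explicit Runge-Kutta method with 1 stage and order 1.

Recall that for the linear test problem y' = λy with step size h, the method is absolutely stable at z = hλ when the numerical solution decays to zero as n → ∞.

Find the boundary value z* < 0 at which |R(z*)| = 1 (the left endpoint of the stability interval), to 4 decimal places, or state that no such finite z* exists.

z* = -2.0000.

On y'=λy, z=hλ:
  order 1, 1-stage ⇒ R(z)=1+z
  (e.g. R(-0.32)=0.68000, |R|=0.68000)

Solve |R(x)|<1 on ℝ⁻.
x=-0.32: |R|=0.6800
|R(-1.84)|=0.8400 |R(-1.79)|=0.7900 |R(-1.71)|=0.7100
Bisect:
  x_lo=-2.6143 |R|=1.6143  x_hi=-0.3180 |R|=0.6820
  mid=-1.46615 |R|=0.46615 →hi
  mid=-2.04022 |R|=1.04022 →lo
  mid=-1.75319 |R|=0.75319 →hi
  mid=-1.89670 |R|=0.89670 →hi
  mid=-1.96846 |R|=0.96846 →hi
  mid=-2.00434 |R|=1.00434 →lo
  mid=-1.98640 |R|=0.98640 →hi
  mid=-1.99537 |R|=0.99537 →hi
  mid=-1.99985 |R|=0.99985 →hi
  ...
  [-2.00013,-1.99999] ⇒ x*=-2.0000
Stable set (-2.0000, 0).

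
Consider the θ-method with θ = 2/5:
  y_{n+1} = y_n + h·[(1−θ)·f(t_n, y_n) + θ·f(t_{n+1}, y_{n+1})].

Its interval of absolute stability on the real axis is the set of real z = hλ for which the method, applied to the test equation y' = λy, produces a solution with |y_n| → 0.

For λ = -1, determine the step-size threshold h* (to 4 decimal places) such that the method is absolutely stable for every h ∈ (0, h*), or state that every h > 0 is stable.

Test eqn y'=λy, z=hλ:
  y_{n+1} = y_n + z·[3/5·y_n + 2/5·y_{n+1}] ⇒ (1 − 2/5z)y_{n+1} = (1 + 3/5z)y_n
  R(z) = (1 + 3/5z)/(1 − 2/5z).

Boundary: |R(x)|=1, x<0.
x=-1.47: |R|=0.0743
R=−1: 1+3/5x = −1+2/5x ⇒ -1/5x=2 ⇒ x=2/(-1/5)=-10.0000
Confirm numerically:
  x=-8.543: |R|=0.93403 <1
  x=-7.567: |R|=0.87916 <1
  x=-4.851: |R|=0.64978 <1
  x=-4.561: |R|=0.61486 <1
  x=-10.125: |R|=1.00495 >1
  x=-10.046: |R|=1.00183 >1
Stable set (-10.0000, 0).

(-10.0000,0); λ=-1 ⇒ h* = (10)/1 = 10.0000.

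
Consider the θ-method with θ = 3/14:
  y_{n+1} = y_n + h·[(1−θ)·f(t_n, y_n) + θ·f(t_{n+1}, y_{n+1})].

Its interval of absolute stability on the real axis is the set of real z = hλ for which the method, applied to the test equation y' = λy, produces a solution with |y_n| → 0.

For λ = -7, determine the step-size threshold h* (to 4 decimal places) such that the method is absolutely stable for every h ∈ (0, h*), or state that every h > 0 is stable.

With y'=λy (z=hλ):
  y_{n+1} = y_n + z·[11/14·y_n + 3/14·y_{n+1}] ⇒ (1 − 3/14z)y_{n+1} = (1 + 11/14z)y_n
  Hence R(z) = (1 + 11/14z)/(1 − 3/14z).

Find x<0 with |R(x)|<1.
x=-1.58: |R|=0.1804
R=−1: 1+11/14x = −1+3/14x ⇒ -4/7x=2 ⇒ x=2/(-4/7)=-3.5000
Confirm numerically:
  x=-2.974: |R|=0.81642 <1
  x=-2.041: |R|=0.41997 <1
  x=-1.901: |R|=0.35076 <1
  x=-1.897: |R|=0.34874 <1
  x=-3.960: |R|=1.14219 >1
  x=-3.919: |R|=1.13014 >1
  x=-3.866: |R|=1.11438 >1
So |R|<1 on (-3.5000, 0).

(-3.5000,0); λ=-7 ⇒ h* = (7/2)/7 = 0.5000.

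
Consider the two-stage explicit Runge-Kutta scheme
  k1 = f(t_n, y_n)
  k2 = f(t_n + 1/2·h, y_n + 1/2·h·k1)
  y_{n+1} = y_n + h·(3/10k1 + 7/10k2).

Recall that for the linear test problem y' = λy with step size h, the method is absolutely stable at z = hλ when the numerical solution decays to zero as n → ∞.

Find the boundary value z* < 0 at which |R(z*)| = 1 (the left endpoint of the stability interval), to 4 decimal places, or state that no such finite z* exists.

left endpoint -2.8571.

On y'=λy, z=hλ:
  k1=λy_n ⇒ h·k1=z·y_n;  k2=λ(1+1/2z)y_n ⇒ h·k2=z(1+1/2z)y_n
  y_{n+1}/y_n = 1 + 3/10z + 7/10z(1+1/2z) = 1 + z + 7/20z²
  R(z) = 1 + z + 7/20z².

Need |R(x)|<1, x<0.
x=-1.45: |R|=0.2859
R=1: x+7/20x²=0 ⇒ x=−20/7=-2.8571; min R=1−1/(4·7/20)=0.2857>−1
Confirm numerically:
  x=-2.753: |R|=0.89965 <1
  x=-2.609: |R|=0.77341 <1
  x=-1.743: |R|=0.32032 <1
  x=-3.302: |R|=1.51412 >1
  x=-3.228: |R|=1.41899 >1
Stable set (-2.8571, 0).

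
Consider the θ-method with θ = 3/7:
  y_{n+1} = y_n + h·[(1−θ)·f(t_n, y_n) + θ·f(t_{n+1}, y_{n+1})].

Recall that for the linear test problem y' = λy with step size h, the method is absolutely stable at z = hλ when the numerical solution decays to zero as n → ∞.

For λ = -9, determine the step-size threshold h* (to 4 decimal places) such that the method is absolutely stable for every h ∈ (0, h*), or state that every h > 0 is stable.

Test eqn y'=λy, z=hλ:
  y_{n+1} = y_n + z·[4/7·y_n + 3/7·y_{n+1}] ⇒ (1 − 3/7z)y_{n+1} = (1 + 4/7z)y_n
  so R(z) = (1 + 4/7z)/(1 − 3/7z).

Find x<0 with |R(x)|<1.
x=-0.36: |R|=0.6881
R=−1: 1+4/7x = −1+3/7x ⇒ -1/7x=2 ⇒ x=2/(-1/7)=-14.0000
Confirm numerically:
  x=-12.484: |R|=0.96590 <1
  x=-10.275: |R|=0.90152 <1
  x=-6.301: |R|=0.70278 <1
  x=-14.361: |R|=1.00721 >1
  x=-14.180: |R|=1.00363 >1
So |R|<1 on (-14.0000, 0).

(-14.0000,0); λ=-9 ⇒ h* = (14)/9 = 1.5556.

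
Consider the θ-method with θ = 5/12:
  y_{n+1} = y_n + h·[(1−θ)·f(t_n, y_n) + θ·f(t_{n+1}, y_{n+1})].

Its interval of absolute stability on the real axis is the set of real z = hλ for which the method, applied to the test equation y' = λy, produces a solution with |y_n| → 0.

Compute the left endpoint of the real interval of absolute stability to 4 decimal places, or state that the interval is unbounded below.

z* = -12.0000.

On y'=λy, z=hλ:
  y_{n+1} = y_n + z·[7/12·y_n + 5/12·y_{n+1}] ⇒ (1 − 5/12z)y_{n+1} = (1 + 7/12z)y_n
  Hence R(z) = (1 + 7/12z)/(1 − 5/12z).

Solve |R(x)|<1 on ℝ⁻.
x=-1.24: |R|=0.1824
R=−1: 1+7/12x = −1+5/12x ⇒ -1/6x=2 ⇒ x=2/(-1/6)=-12.0000
Confirm numerically:
  x=-10.835: |R|=0.96479 <1
  x=-10.285: |R|=0.94592 <1
  x=-8.880: |R|=0.88936 <1
  x=-12.476: |R|=1.01280 >1
  x=-12.050: |R|=1.00138 >1
Stable set (-12.0000, 0).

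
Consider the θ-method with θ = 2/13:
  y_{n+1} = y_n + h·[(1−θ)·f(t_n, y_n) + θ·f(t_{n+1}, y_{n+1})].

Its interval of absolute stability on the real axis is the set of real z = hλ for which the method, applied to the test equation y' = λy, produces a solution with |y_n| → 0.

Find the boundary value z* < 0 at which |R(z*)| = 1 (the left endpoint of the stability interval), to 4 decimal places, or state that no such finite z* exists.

On y'=λy, z=hλ:
  y_{n+1} = y_n + z·[11/13·y_n + 2/13·y_{n+1}] ⇒ (1 − 2/13z)y_{n+1} = (1 + 11/13z)y_n
  ⇒ R(z) = (1 + 11/13z)/(1 − 2/13z).

Boundary: |R(x)|=1, x<0.
x=-1.08: |R|=0.0739
R=−1: 1+11/13x = −1+2/13x ⇒ -9/13x=2 ⇒ x=2/(-9/13)=-2.8889
Confirm numerically:
  x=-2.847: |R|=0.97983 <1
  x=-2.144: |R|=0.61222 <1
  x=-1.378: |R|=0.13696 <1
  x=-3.451: |R|=1.25420 >1
  x=-3.172: |R|=1.13172 >1
Interval (-2.8889, 0).

left endpoint -2.8889.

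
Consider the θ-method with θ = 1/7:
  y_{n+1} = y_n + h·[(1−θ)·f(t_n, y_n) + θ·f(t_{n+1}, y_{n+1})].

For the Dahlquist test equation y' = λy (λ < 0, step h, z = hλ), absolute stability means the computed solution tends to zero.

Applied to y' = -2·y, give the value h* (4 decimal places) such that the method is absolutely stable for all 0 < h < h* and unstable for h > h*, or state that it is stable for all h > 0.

Test eqn y'=λy, z=hλ:
  y_{n+1} = y_n + z·[6/7·y_n + 1/7·y_{n+1}] ⇒ (1 − 1/7z)y_{n+1} = (1 + 6/7z)y_n
  ⇒ R(z) = (1 + 6/7z)/(1 − 1/7z).

Boundary: |R(x)|=1, x<0.
x=-0.51: |R|=0.5246
R=−1: 1+6/7x = −1+1/7x ⇒ -5/7x=2 ⇒ x=2/(-5/7)=-2.8000
Confirm numerically:
  x=-2.303: |R|=0.73288 <1
  x=-1.895: |R|=0.49129 <1
  x=-1.515: |R|=0.24545 <1
  x=-3.326: |R|=1.25470 >1
  x=-3.317: |R|=1.25056 >1
  x=-3.079: |R|=1.13841 >1
Stable set (-2.8000, 0).

(-2.8000,0); λ=-2 ⇒ h* = (14/5)/2 = 1.4000.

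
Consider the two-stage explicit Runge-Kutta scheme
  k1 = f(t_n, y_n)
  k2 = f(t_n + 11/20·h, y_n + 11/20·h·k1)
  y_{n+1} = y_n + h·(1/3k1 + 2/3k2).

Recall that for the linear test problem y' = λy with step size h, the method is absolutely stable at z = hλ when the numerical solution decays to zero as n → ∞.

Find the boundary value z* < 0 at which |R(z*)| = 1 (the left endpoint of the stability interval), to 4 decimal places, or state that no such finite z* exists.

z* = -2.7273.

With y'=λy (z=hλ):
  k1=λy_n ⇒ h·k1=z·y_n;  k2=λ(1+11/20z)y_n ⇒ h·k2=z(1+11/20z)y_n
  y_{n+1}/y_n = 1 + 1/3z + 2/3z(1+11/20z) = 1 + z + 11/30z²
  so R(z) = 1 + z + 11/30z².

Find x<0 with |R(x)|<1.
x=-0.94: |R|=0.3840
R=1: x+11/30x²=0 ⇒ x=−30/11=-2.7273; min R=1−1/(4·11/30)=0.3182>−1
Confirm numerically:
  x=-2.506: |R|=0.79668 <1
  x=-2.448: |R|=0.74932 <1
  x=-1.193: |R|=0.32886 <1
  x=-1.171: |R|=0.33179 <1
  x=-3.012: |R|=1.31445 >1
  x=-2.833: |R|=1.10983 >1
So |R|<1 on (-2.7273, 0).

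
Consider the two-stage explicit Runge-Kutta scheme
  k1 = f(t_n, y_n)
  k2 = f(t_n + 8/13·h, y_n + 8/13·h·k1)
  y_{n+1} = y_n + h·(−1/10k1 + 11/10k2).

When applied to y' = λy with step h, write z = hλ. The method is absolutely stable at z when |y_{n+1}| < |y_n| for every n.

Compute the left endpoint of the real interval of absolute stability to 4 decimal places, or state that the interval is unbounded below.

left endpoint -1.4773.

Test eqn y'=λy, z=hλ:
  k1=λy_n ⇒ h·k1=z·y_n;  k2=λ(1+8/13z)y_n ⇒ h·k2=z(1+8/13z)y_n
  y_{n+1}/y_n = 1 − 1/10z + 11/10z(1+8/13z) = 1 + z + 44/65z²
  Hence R(z) = 1 + z + 44/65z².

Boundary: |R(x)|=1, x<0.
x=-1.12: |R|=0.7291
R=1: x+44/65x²=0 ⇒ x=−65/44=-1.4773; min R=1−1/(4·44/65)=0.6307>−1
Confirm numerically:
  x=-1.409: |R|=0.93488 <1
  x=-1.366: |R|=0.89711 <1
  x=-0.843: |R|=0.63805 <1
  x=-0.649: |R|=0.63612 <1
  x=-1.901: |R|=1.54527 >1
  x=-1.756: |R|=1.33132 >1
  x=-1.520: |R|=1.04396 >1
Interval (-1.4773, 0).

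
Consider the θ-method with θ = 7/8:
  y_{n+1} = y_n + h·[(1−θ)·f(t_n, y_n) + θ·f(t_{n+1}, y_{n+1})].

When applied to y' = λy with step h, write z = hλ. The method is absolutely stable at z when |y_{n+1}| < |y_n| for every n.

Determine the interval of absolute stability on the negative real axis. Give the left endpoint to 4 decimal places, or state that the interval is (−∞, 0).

On y'=λy, z=hλ:
  y_{n+1} = y_n + z·[1/8·y_n + 7/8·y_{n+1}] ⇒ (1 − 7/8z)y_{n+1} = (1 + 1/8z)y_n
  ⇒ R(z) = (1 + 1/8z)/(1 − 7/8z).

Need |R(x)|<1, x<0.
x=-1.74: |R|=0.3102
x=-2: |R|=0.2727
x=-10: |R|=0.0256
x=-100: |R|=0.1299
θ=7/8≥1/2 ⇒ |1+1/8x|<|1−7/8x| ∀x<0 ⇒ stable on all of ℝ⁻.

unbounded; (−∞, 0).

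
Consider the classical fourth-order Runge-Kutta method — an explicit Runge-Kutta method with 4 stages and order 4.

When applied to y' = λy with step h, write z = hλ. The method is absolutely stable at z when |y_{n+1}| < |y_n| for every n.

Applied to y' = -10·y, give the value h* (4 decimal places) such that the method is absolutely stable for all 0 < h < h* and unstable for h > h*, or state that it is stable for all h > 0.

(-2.7853,0); λ=-10 ⇒ h* = 0.2785.

Test eqn y'=λy, z=hλ:
  order 4, 4-stage ⇒ R(z)=1+z+z^2/2+z^3/6+z^4/24
  (e.g. R(-0.54)=0.58310, |R|=0.58310)

Boundary: |R(x)|=1, x<0.
x=-0.54: |R|=0.5831
|R(-1.62)|=0.2706 |R(-0.94)|=0.3959 |R(-0.57)|=0.5660
Bisect:
  x_lo=-3.4797 |R|=2.6611  x_hi=-0.1930 |R|=0.8245
  mid=-1.83638 |R|=0.29148 →hi
  mid=-2.65805 |R|=0.82450 →hi
  mid=-3.06888 |R|=1.51881 →lo
  mid=-2.86347 |R|=1.12440 →lo
  mid=-2.76076 |R|=0.96363 →hi
  mid=-2.81211 |R|=1.04119 →lo
  mid=-2.78643 |R|=1.00172 →lo
  mid=-2.77360 |R|=0.98251 →hi
  mid=-2.78001 |R|=0.99207 →hi
  mid=-2.78322 |R|=0.99688 →hi
  ...
  [-2.78543,-2.78523] ⇒ x*=-2.7853
Interval (-2.7853, 0).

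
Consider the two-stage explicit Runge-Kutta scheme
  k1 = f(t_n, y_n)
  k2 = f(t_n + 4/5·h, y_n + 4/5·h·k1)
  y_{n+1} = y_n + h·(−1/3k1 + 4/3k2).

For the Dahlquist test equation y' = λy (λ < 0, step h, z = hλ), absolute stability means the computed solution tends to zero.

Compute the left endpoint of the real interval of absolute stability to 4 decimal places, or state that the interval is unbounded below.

left endpoint -0.9375.

Test eqn y'=λy, z=hλ:
  k1=λy_n ⇒ h·k1=z·y_n;  k2=λ(1+4/5z)y_n ⇒ h·k2=z(1+4/5z)y_n
  y_{n+1}/y_n = 1 − 1/3z + 4/3z(1+4/5z) = 1 + z + 16/15z²
  R(z) = 1 + z + 16/15z².

Find x<0 with |R(x)|<1.
x=-1.59: |R|=2.1066
R=1: x+16/15x²=0 ⇒ x=−15/16=-0.9375; min R=1−1/(4·16/15)=0.7656>−1
Confirm numerically:
  x=-0.590: |R|=0.78131 <1
  x=-0.483: |R|=0.76584 <1
  x=-0.383: |R|=0.77347 <1
  x=-1.173: |R|=1.29466 >1
  x=-1.004: |R|=1.07122 >1
So |R|<1 on (-0.9375, 0).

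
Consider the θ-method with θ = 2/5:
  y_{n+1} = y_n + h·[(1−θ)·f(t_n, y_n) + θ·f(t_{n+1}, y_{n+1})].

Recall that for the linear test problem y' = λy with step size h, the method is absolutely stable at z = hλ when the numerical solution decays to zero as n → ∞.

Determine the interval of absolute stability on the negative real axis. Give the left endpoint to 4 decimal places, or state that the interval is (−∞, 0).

With y'=λy (z=hλ):
  y_{n+1} = y_n + z·[3/5·y_n + 2/5·y_{n+1}] ⇒ (1 − 2/5z)y_{n+1} = (1 + 3/5z)y_n
  Hence R(z) = (1 + 3/5z)/(1 − 2/5z).

Solve |R(x)|<1 on ℝ⁻.
x=-0.56: |R|=0.5425
R=−1: 1+3/5x = −1+2/5x ⇒ -1/5x=2 ⇒ x=2/(-1/5)=-10.0000
Confirm numerically:
  x=-8.415: |R|=0.92739 <1
  x=-7.117: |R|=0.85011 <1
  x=-6.282: |R|=0.78832 <1
  x=-10.502: |R|=1.01930 >1
  x=-10.156: |R|=1.00616 >1
Stable set (-10.0000, 0).

(-10.0000, 0).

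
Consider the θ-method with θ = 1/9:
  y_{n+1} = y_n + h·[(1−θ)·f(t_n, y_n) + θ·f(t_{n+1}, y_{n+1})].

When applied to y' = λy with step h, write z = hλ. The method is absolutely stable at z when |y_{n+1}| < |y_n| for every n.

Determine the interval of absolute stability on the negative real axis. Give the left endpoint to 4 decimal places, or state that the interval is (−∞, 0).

z∈(-2.5714,0).

Set f=λy, z=hλ:
  y_{n+1} = y_n + z·[8/9·y_n + 1/9·y_{n+1}] ⇒ (1 − 1/9z)y_{n+1} = (1 + 8/9z)y_n
  Hence R(z) = (1 + 8/9z)/(1 − 1/9z).

Need |R(x)|<1, x<0.
x=-1.14: |R|=0.0118
R=−1: 1+8/9x = −1+1/9x ⇒ -7/9x=2 ⇒ x=2/(-7/9)=-2.5714
Confirm numerically:
  x=-2.415: |R|=0.90407 <1
  x=-2.046: |R|=0.66703 <1
  x=-1.751: |R|=0.46582 <1
  x=-1.229: |R|=0.08134 <1
  x=-2.657: |R|=1.05139 >1
  x=-2.629: |R|=1.03465 >1
Interval (-2.5714, 0).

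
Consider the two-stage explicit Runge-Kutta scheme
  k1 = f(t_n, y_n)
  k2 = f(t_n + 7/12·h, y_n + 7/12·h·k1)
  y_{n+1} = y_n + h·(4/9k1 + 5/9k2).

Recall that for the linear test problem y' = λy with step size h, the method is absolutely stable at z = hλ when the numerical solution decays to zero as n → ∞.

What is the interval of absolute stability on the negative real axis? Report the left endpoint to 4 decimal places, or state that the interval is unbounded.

On y'=λy, z=hλ:
  k1=λy_n ⇒ h·k1=z·y_n;  k2=λ(1+7/12z)y_n ⇒ h·k2=z(1+7/12z)y_n
  y_{n+1}/y_n = 1 + 4/9z + 5/9z(1+7/12z) = 1 + z + 35/108z²
  ⇒ R(z) = 1 + z + 35/108z².

Need |R(x)|<1, x<0.
x=-1.2: |R|=0.2667
R=1: x+35/108x²=0 ⇒ x=−108/35=-3.0857; min R=1−1/(4·35/108)=0.2286>−1
Confirm numerically:
  x=-3.013: |R|=0.92900 <1
  x=-2.885: |R|=0.81234 <1
  x=-1.958: |R|=0.28442 <1
  x=-1.513: |R|=0.22886 <1
  x=-3.434: |R|=1.38760 >1
  x=-3.316: |R|=1.24747 >1
  x=-3.118: |R|=1.03262 >1
So |R|<1 on (-3.0857, 0).

z∈(-3.0857,0).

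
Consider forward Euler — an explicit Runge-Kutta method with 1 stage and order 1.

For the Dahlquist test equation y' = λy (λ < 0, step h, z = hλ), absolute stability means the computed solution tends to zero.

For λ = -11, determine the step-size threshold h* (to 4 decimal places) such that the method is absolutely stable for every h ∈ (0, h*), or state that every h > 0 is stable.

Test eqn y'=λy, z=hλ:
  order 1, 1-stage ⇒ R(z)=1+z
  (e.g. R(-1.62)=-0.62000, |R|=0.62000)

Boundary: |R(x)|=1, x<0.
x=-1.62: |R|=0.6200
|R(-1.83)|=0.8300 |R(-0.76)|=0.2400
Bisect:
  x_lo=-2.7479 |R|=1.7479  x_hi=-0.2386 |R|=0.7614
  mid=-1.49326 |R|=0.49326 →hi
  mid=-2.12059 |R|=1.12059 →lo
  mid=-1.80693 |R|=0.80693 →hi
  mid=-1.96376 |R|=0.96376 →hi
  mid=-2.04218 |R|=1.04218 →lo
  mid=-2.00297 |R|=1.00297 →lo
  mid=-1.98336 |R|=0.98336 →hi
  mid=-1.99317 |R|=0.99317 →hi
  ...
  [-2.00006,-1.99991] ⇒ x*=-2.0000
So |R|<1 on (-2.0000, 0).

(-2.0000,0); λ=-11 ⇒ h* = 0.1818.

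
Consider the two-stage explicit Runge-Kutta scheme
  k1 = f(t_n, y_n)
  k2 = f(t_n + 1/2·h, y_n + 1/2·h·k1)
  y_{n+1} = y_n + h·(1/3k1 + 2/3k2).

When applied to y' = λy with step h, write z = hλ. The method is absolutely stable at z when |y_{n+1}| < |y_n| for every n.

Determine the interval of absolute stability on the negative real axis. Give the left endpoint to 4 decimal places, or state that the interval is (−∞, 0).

(-3.0000, 0).

Set f=λy, z=hλ:
  k1=λy_n ⇒ h·k1=z·y_n;  k2=λ(1+1/2z)y_n ⇒ h·k2=z(1+1/2z)y_n
  y_{n+1}/y_n = 1 + 1/3z + 2/3z(1+1/2z) = 1 + z + 1/3z²
  ⇒ R(z) = 1 + z + 1/3z².

Find x<0 with |R(x)|<1.
x=-0.56: |R|=0.5445
R=1: x+1/3x²=0 ⇒ x=−3=-3.0000; min R=1−1/(4·1/3)=0.2500>−1
Confirm numerically:
  x=-2.411: |R|=0.52664 <1
  x=-2.334: |R|=0.48185 <1
  x=-1.200: |R|=0.28000 <1
  x=-3.448: |R|=1.51490 >1
  x=-3.386: |R|=1.43567 >1
  x=-3.046: |R|=1.04671 >1
So |R|<1 on (-3.0000, 0).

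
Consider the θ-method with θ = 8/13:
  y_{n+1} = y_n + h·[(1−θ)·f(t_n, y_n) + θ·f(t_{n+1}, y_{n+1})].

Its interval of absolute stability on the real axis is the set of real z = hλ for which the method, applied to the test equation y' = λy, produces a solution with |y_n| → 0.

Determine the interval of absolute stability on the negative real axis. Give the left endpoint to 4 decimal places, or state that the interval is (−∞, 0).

On y'=λy, z=hλ:
  y_{n+1} = y_n + z·[5/13·y_n + 8/13·y_{n+1}] ⇒ (1 − 8/13z)y_{n+1} = (1 + 5/13z)y_n
  ⇒ R(z) = (1 + 5/13z)/(1 − 8/13z).

Solve |R(x)|<1 on ℝ⁻.
x=-0.85: |R|=0.4419
x=-2: |R|=0.1034
x=-10: |R|=0.3978
x=-100: |R|=0.5990
θ=8/13≥1/2 ⇒ |1+5/13x|<|1−8/13x| ∀x<0 ⇒ stable on all of ℝ⁻.

interval (−∞, 0).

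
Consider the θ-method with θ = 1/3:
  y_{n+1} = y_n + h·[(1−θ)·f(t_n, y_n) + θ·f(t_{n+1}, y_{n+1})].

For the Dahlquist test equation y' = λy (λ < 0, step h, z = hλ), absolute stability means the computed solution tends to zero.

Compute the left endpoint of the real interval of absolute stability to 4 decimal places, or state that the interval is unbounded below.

left endpoint -6.0000.

With y'=λy (z=hλ):
  y_{n+1} = y_n + z·[2/3·y_n + 1/3·y_{n+1}] ⇒ (1 − 1/3z)y_{n+1} = (1 + 2/3z)y_n
  so R(z) = (1 + 2/3z)/(1 − 1/3z).

Boundary: |R(x)|=1, x<0.
x=-1.37: |R|=0.0595
R=−1: 1+2/3x = −1+1/3x ⇒ -1/3x=2 ⇒ x=2/(-1/3)=-6.0000
Confirm numerically:
  x=-5.246: |R|=0.90856 <1
  x=-4.488: |R|=0.79808 <1
  x=-2.460: |R|=0.35165 <1
  x=-6.458: |R|=1.04842 >1
  x=-6.109: |R|=1.01197 >1
Stable set (-6.0000, 0).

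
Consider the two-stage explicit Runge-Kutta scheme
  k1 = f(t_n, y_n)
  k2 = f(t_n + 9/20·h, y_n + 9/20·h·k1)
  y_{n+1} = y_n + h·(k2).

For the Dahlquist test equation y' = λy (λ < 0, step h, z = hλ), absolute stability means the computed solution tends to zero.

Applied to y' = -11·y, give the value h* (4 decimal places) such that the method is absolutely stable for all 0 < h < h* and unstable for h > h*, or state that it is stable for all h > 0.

On y'=λy, z=hλ:
  k1=λy_n ⇒ h·k1=z·y_n;  k2=λ(1+9/20z)y_n ⇒ h·k2=z(1+9/20z)y_n
  y_{n+1}/y_n = 1 + z(1+9/20z) = 1 + z + 9/20z²
  ⇒ R(z) = 1 + z + 9/20z².

Solve |R(x)|<1 on ℝ⁻.
x=-0.96: |R|=0.4547
R=1: x+9/20x²=0 ⇒ x=−20/9=-2.2222; min R=1−1/(4·9/20)=0.4444>−1
Confirm numerically:
  x=-1.897: |R|=0.72237 <1
  x=-1.762: |R|=0.63509 <1
  x=-1.290: |R|=0.45885 <1
  x=-1.075: |R|=0.44503 <1
  x=-2.483: |R|=1.29138 >1
  x=-2.329: |R|=1.11191 >1
  x=-2.286: |R|=1.06561 >1
So |R|<1 on (-2.2222, 0).

(-2.2222,0); λ=-11 ⇒ h* = (20/9)/11 = 0.2020.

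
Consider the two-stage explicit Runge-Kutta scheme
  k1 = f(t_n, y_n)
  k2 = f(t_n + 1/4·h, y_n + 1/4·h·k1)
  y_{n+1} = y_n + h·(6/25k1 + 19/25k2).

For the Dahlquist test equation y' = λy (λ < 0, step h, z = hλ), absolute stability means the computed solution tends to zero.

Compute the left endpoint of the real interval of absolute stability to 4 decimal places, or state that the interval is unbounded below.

z* = -5.2632.

Set f=λy, z=hλ:
  k1=λy_n ⇒ h·k1=z·y_n;  k2=λ(1+1/4z)y_n ⇒ h·k2=z(1+1/4z)y_n
  y_{n+1}/y_n = 1 + 6/25z + 19/25z(1+1/4z) = 1 + z + 19/100z²
  R(z) = 1 + z + 19/100z².

Find x<0 with |R(x)|<1.
x=-1.68: |R|=0.1437
R=1: x+19/100x²=0 ⇒ x=−100/19=-5.2632; min R=1−1/(4·19/100)=-0.3158>−1
Confirm numerically:
  x=-5.191: |R|=0.92883 <1
  x=-4.255: |R|=0.18495 <1
  x=-3.197: |R|=0.25505 <1
  x=-3.002: |R|=0.28972 <1
  x=-5.708: |R|=1.48244 >1
  x=-5.635: |R|=1.39811 >1
  x=-5.505: |R|=1.25295 >1
Interval (-5.2632, 0).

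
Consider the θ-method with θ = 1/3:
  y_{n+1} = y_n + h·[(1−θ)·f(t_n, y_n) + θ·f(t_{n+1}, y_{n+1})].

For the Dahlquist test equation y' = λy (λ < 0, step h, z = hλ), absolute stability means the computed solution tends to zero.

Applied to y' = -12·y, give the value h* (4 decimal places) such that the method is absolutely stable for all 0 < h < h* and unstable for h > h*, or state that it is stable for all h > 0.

Set f=λy, z=hλ:
  y_{n+1} = y_n + z·[2/3·y_n + 1/3·y_{n+1}] ⇒ (1 − 1/3z)y_{n+1} = (1 + 2/3z)y_n
  Hence R(z) = (1 + 2/3z)/(1 − 1/3z).

Need |R(x)|<1, x<0.
x=-0.55: |R|=0.5352
R=−1: 1+2/3x = −1+1/3x ⇒ -1/3x=2 ⇒ x=2/(-1/3)=-6.0000
Confirm numerically:
  x=-4.887: |R|=0.85888 <1
  x=-4.447: |R|=0.79146 <1
  x=-3.042: |R|=0.51043 <1
  x=-6.583: |R|=1.06084 >1
  x=-6.413: |R|=1.04388 >1
  x=-6.102: |R|=1.01121 >1
Stable set (-6.0000, 0).

(-6.0000,0); λ=-12 ⇒ h* = (6)/12 = 0.5000.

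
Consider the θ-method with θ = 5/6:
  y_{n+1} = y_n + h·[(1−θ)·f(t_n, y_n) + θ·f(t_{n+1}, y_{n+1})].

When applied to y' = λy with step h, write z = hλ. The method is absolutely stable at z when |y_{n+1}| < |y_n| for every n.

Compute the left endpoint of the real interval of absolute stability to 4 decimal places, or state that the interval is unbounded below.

With y'=λy (z=hλ):
  y_{n+1} = y_n + z·[1/6·y_n + 5/6·y_{n+1}] ⇒ (1 − 5/6z)y_{n+1} = (1 + 1/6z)y_n
  Hence R(z) = (1 + 1/6z)/(1 − 5/6z).

Boundary: |R(x)|=1, x<0.
x=-1.34: |R|=0.3669
x=-2: |R|=0.2500
x=-10: |R|=0.0714
x=-100: |R|=0.1858
θ=5/6≥1/2 ⇒ |1+1/6x|<|1−5/6x| ∀x<0 ⇒ unbounded interval.

unbounded; (−∞, 0).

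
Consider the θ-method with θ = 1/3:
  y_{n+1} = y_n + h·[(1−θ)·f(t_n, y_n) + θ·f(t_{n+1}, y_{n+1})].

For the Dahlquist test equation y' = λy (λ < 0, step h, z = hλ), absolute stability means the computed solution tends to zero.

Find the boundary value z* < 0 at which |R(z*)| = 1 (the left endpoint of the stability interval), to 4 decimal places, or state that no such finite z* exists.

Test eqn y'=λy, z=hλ:
  y_{n+1} = y_n + z·[2/3·y_n + 1/3·y_{n+1}] ⇒ (1 − 1/3z)y_{n+1} = (1 + 2/3z)y_n
  so R(z) = (1 + 2/3z)/(1 − 1/3z).

Solve |R(x)|<1 on ℝ⁻.
x=-1.29: |R|=0.0979
R=−1: 1+2/3x = −1+1/3x ⇒ -1/3x=2 ⇒ x=2/(-1/3)=-6.0000
Confirm numerically:
  x=-4.847: |R|=0.85306 <1
  x=-4.697: |R|=0.83071 <1
  x=-3.070: |R|=0.51730 <1
  x=-6.582: |R|=1.06074 >1
  x=-6.500: |R|=1.05263 >1
  x=-6.161: |R|=1.01757 >1
Interval (-6.0000, 0).

z* = -6.0000.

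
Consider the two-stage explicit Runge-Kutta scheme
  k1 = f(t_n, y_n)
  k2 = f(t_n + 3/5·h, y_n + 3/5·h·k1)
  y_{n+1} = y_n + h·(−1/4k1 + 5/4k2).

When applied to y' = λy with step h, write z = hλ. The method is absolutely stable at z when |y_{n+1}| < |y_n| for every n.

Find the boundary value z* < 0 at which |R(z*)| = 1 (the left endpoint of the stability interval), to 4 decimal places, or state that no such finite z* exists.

left endpoint -1.3333.

Set f=λy, z=hλ:
  k1=λy_n ⇒ h·k1=z·y_n;  k2=λ(1+3/5z)y_n ⇒ h·k2=z(1+3/5z)y_n
  y_{n+1}/y_n = 1 − 1/4z + 5/4z(1+3/5z) = 1 + z + 3/4z²
  so R(z) = 1 + z + 3/4z².

Need |R(x)|<1, x<0.
x=-1.15: |R|=0.8419
R=1: x+3/4x²=0 ⇒ x=−4/3=-1.3333; min R=1−1/(4·3/4)=0.6667>−1
Confirm numerically:
  x=-1.068: |R|=0.78747 <1
  x=-0.972: |R|=0.73659 <1
  x=-0.572: |R|=0.67339 <1
  x=-1.727: |R|=1.50990 >1
  x=-1.479: |R|=1.16158 >1
  x=-1.441: |R|=1.11636 >1
Interval (-1.3333, 0).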